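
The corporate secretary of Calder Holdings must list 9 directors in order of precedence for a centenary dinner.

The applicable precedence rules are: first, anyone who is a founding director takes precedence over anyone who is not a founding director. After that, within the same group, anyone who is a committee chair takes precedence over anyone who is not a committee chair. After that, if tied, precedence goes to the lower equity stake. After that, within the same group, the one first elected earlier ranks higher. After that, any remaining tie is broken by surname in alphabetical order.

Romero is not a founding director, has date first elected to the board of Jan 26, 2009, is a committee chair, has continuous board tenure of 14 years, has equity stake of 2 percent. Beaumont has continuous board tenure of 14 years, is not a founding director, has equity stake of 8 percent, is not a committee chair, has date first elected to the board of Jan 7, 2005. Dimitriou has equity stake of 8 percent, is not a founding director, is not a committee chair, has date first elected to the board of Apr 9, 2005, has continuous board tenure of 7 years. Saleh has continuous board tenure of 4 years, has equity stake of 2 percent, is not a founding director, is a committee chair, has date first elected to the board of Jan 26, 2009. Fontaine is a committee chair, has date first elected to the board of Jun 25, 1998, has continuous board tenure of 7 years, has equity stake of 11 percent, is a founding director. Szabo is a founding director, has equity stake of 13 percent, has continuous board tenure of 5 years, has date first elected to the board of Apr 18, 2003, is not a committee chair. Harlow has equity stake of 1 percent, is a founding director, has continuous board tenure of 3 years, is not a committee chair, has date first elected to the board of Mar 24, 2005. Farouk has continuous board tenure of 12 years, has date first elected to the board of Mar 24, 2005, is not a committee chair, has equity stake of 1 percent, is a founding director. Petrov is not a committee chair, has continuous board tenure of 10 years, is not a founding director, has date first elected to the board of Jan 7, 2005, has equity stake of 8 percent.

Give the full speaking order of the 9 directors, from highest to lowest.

By the first rule: Fontaine, Farouk, Harlow and Szabo (each a founding director); then Romero, Saleh, Beaumont, Petrov and Dimitriou (each not a founding director).
Among Fontaine, Farouk, Harlow and Szabo, a committee chair before not a committee chair: Fontaine (a committee chair) before Farouk, Harlow and Szabo (not a committee chair).
Among Farouk, Harlow and Szabo, by equity stake (lower first): Farouk and Harlow (1 percent) before Szabo (13 percent).
Farouk and Harlow both have date first elected to the board Mar 24, 2005, so the next rule applies.
Among Farouk and Harlow, alphabetically by surname: Farouk before Harlow.
Among Romero, Saleh, Beaumont, Petrov and Dimitriou, a committee chair before not a committee chair: Romero and Saleh (a committee chair) before Beaumont, Petrov and Dimitriou (not a committee chair).
Romero and Saleh both have equity stake 2 percent, so the next rule applies.
Romero and Saleh both have date first elected to the board Jan 26, 2009, so the next rule applies.
Among Romero and Saleh, alphabetically by surname: Romero before Saleh.
Beaumont, Petrov and Dimitriou all have equity stake 8 percent, so the next rule applies.
Among Beaumont, Petrov and Dimitriou, by date first elected to the board (earlier first): Beaumont and Petrov (Jan 7, 2005) before Dimitriou (Apr 9, 2005).
Among Beaumont and Petrov, alphabetically by surname: Beaumont before Petrov.
Full order: Fontaine, Farouk, Harlow, Szabo, Romero, Saleh, Beaumont, Petrov, Dimitriou.

Fontaine, Farouk, Harlow, Szabo, Romero, Saleh, Beaumont, Petrov, Dimitriou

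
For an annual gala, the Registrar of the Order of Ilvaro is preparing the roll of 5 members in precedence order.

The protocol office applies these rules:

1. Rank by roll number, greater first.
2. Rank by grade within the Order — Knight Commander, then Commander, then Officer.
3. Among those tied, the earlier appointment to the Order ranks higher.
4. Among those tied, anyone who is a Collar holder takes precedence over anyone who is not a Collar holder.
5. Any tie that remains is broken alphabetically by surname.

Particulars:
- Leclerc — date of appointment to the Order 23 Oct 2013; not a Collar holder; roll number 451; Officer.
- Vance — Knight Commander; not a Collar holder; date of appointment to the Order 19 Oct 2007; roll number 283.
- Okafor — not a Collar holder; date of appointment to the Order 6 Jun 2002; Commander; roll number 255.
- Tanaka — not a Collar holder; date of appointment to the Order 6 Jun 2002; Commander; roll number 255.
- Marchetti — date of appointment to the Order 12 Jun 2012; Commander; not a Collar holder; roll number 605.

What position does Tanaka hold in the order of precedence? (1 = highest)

5

By roll number (higher first): Marchetti (605); then Leclerc (451); then Vance (283); then Okafor and Tanaka (both 255).
Okafor and Tanaka are each Commander, so the next rule applies.
Okafor and Tanaka both have date of appointment to the Order 6 Jun 2002, so the next rule applies.
Okafor and Tanaka are each not a Collar holder, so the next rule applies.
Among Okafor and Tanaka, alphabetically by surname: Okafor before Tanaka.
Order: Marchetti, Leclerc, Vance, Okafor, Tanaka. So position 5.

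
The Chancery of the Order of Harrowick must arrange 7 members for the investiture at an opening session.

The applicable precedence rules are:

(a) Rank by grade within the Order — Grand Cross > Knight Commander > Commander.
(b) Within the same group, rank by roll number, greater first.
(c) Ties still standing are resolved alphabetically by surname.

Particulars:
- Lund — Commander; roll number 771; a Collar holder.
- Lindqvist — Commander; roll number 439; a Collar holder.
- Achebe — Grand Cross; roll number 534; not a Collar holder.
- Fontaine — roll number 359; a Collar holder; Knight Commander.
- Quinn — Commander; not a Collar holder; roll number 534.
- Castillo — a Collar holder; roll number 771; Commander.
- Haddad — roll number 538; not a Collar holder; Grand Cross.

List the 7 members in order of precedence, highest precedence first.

Haddad, Achebe, Fontaine, Castillo, Lund, Quinn, Lindqvist

By grade within the Order: Haddad and Achebe (Grand Cross); then Fontaine (Knight Commander); then Castillo, Lund, Quinn and Lindqvist (Commander).
Among Haddad and Achebe, by roll number (higher first): Haddad (538) before Achebe (534).
Among Castillo, Lund, Quinn and Lindqvist, by roll number (higher first): Castillo and Lund (771) before Quinn (534) before Lindqvist (439).
Among Castillo and Lund, alphabetically by surname: Castillo before Lund.
Full order: Haddad, Achebe, Fontaine, Castillo, Lund, Quinn, Lindqvist.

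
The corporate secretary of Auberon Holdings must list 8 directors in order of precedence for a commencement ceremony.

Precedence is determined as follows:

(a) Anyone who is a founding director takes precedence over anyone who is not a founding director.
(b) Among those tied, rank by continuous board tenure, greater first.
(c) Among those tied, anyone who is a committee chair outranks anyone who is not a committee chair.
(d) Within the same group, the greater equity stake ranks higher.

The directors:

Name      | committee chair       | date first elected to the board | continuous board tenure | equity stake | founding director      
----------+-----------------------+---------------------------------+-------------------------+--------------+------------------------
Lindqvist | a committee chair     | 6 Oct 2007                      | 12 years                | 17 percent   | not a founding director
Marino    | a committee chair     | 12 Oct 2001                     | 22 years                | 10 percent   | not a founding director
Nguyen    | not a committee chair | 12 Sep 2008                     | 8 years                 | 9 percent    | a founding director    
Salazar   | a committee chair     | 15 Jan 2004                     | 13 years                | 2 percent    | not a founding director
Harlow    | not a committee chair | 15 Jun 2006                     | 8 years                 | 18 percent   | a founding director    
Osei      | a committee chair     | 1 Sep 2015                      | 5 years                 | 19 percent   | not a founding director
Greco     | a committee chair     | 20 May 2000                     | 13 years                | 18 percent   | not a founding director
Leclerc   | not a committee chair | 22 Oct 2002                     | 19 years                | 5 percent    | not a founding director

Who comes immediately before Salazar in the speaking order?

By the first rule: Harlow and Nguyen (both a founding director); then Marino, Leclerc, Greco, Salazar, Lindqvist and Osei (each not a founding director).
Harlow and Nguyen both have continuous board tenure 8 years, so the next rule applies.
Harlow and Nguyen are each not a committee chair, so the next rule applies.
Among Harlow and Nguyen, by equity stake (higher first): Harlow (18 percent) before Nguyen (9 percent).
Among Marino, Leclerc, Greco, Salazar, Lindqvist and Osei, by continuous board tenure (higher first): Marino (22 years) before Leclerc (19 years) before Greco and Salazar (13 years) before Lindqvist (12 years) before Osei (5 years).
Greco and Salazar are each a committee chair, so the next rule applies.
Among Greco and Salazar, by equity stake (higher first): Greco (18 percent) before Salazar (2 percent).
Order: Harlow, Nguyen, Marino, Leclerc, Greco, Salazar, Lindqvist, Osei.

Greco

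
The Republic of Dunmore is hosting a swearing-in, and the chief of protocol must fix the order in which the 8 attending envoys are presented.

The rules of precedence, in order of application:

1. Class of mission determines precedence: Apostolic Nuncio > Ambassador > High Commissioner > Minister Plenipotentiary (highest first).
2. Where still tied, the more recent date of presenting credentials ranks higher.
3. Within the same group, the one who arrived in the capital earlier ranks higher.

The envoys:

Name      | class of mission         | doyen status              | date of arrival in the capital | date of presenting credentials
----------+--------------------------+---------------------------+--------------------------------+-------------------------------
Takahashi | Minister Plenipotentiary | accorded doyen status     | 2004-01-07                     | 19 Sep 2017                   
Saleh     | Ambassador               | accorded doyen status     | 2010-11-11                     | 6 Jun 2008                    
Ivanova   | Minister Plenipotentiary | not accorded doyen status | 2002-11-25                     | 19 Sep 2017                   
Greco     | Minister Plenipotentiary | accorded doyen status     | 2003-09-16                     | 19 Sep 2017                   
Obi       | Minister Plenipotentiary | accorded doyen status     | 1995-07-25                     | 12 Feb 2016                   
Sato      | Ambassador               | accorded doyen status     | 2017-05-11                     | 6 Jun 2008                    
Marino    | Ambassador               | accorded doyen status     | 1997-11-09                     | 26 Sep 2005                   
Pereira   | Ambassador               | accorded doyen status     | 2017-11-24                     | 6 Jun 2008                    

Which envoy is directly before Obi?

By class of mission: Saleh, Sato, Pereira and Marino (Ambassador); then Ivanova, Greco, Takahashi and Obi (Minister Plenipotentiary).
Among Saleh, Sato, Pereira and Marino, by date of presenting credentials (later first): Saleh, Sato and Pereira (6 Jun 2008) before Marino (26 Sep 2005).
Among Saleh, Sato and Pereira, by date of arrival in the capital (earlier first): Saleh (2010-11-11) before Sato (2017-05-11) before Pereira (2017-11-24).
Among Ivanova, Greco, Takahashi and Obi, by date of presenting credentials (later first): Ivanova, Greco and Takahashi (19 Sep 2017) before Obi (12 Feb 2016).
Among Ivanova, Greco and Takahashi, by date of arrival in the capital (earlier first): Ivanova (2002-11-25) before Greco (2003-09-16) before Takahashi (2004-01-07).
Order: Saleh, Sato, Pereira, Marino, Ivanova, Greco, Takahashi, Obi.

Takahashi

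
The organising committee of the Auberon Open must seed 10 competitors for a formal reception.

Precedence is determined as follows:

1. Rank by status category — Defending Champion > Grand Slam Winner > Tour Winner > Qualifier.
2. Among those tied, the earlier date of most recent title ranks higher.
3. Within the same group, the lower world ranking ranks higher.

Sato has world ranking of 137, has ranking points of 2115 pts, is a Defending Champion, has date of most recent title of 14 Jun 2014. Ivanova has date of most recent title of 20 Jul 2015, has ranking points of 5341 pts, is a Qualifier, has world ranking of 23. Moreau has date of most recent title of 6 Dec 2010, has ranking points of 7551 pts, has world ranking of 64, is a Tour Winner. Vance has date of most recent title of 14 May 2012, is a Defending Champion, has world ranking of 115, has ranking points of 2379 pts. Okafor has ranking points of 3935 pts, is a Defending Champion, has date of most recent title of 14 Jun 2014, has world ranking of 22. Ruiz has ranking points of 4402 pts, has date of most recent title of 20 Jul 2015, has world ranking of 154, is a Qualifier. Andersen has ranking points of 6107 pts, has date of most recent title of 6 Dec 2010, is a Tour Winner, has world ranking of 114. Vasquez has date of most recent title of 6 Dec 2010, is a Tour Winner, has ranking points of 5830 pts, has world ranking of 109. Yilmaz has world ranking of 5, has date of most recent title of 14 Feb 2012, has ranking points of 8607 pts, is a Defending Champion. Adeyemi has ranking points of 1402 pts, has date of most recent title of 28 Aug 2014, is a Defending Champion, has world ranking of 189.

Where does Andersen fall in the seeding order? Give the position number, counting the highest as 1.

8

By status category: Yilmaz, Vance, Okafor, Sato and Adeyemi (Defending Champion); then Moreau, Vasquez and Andersen (Tour Winner); then Ivanova and Ruiz (Qualifier).
Among Yilmaz, Vance, Okafor, Sato and Adeyemi, by date of most recent title (earlier first): Yilmaz (14 Feb 2012) before Vance (14 May 2012) before Okafor and Sato (14 Jun 2014) before Adeyemi (28 Aug 2014).
Among Okafor and Sato, by world ranking (lower first): Okafor (22) before Sato (137).
Moreau, Vasquez and Andersen all have date of most recent title 6 Dec 2010, so the next rule applies.
Among Moreau, Vasquez and Andersen, by world ranking (lower first): Moreau (64) before Vasquez (109) before Andersen (114).
Ivanova and Ruiz both have date of most recent title 20 Jul 2015, so the next rule applies.
Among Ivanova and Ruiz, by world ranking (lower first): Ivanova (23) before Ruiz (154).
Order: Yilmaz, Vance, Okafor, Sato, Adeyemi, Moreau, Vasquez, Andersen, Ivanova, Ruiz. So position 8.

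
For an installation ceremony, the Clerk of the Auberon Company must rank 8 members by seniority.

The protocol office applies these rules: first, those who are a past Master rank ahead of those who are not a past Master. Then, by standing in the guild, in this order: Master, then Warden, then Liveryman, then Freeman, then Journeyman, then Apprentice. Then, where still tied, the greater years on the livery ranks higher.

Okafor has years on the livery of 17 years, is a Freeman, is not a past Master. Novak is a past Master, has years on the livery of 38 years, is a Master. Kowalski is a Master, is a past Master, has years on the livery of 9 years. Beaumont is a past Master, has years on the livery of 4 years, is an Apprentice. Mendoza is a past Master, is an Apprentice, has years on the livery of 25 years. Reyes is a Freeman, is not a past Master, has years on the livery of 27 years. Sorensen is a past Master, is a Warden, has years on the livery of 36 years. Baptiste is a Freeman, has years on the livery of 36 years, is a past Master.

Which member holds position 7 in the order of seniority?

Reyes

By the first rule: Novak, Kowalski, Sorensen, Baptiste, Mendoza and Beaumont (each a past Master); then Reyes and Okafor (both not a past Master).
Among Novak, Kowalski, Sorensen, Baptiste, Mendoza and Beaumont, by standing in the guild: Novak and Kowalski (Master) before Sorensen (Warden) before Baptiste (Freeman) before Mendoza and Beaumont (Apprentice).
Among Novak and Kowalski, by years on the livery (higher first): Novak (38 years) before Kowalski (9 years).
Among Mendoza and Beaumont, by years on the livery (higher first): Mendoza (25 years) before Beaumont (4 years).
Reyes and Okafor are each Freeman, so the next rule applies.
Among Reyes and Okafor, by years on the livery (higher first): Reyes (27 years) before Okafor (17 years).
Order: Novak, Kowalski, Sorensen, Baptiste, Mendoza, Beaumont, Reyes, Okafor.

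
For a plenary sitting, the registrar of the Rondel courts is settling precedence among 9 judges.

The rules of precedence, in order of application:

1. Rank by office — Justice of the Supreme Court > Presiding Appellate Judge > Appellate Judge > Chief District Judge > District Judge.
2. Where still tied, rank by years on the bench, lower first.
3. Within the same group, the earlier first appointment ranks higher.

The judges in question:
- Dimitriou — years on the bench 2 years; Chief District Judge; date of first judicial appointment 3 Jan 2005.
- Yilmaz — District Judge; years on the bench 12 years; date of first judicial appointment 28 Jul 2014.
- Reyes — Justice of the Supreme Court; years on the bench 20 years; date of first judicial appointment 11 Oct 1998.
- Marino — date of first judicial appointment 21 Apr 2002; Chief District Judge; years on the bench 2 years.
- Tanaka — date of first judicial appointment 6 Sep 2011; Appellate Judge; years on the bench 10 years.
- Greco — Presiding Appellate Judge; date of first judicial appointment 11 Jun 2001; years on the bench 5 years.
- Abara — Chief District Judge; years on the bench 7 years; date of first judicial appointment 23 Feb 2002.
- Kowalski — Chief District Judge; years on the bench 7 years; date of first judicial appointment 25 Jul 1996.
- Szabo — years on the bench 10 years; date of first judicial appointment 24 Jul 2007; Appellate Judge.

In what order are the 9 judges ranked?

Reyes, Greco, Szabo, Tanaka, Marino, Dimitriou, Kowalski, Abara, Yilmaz

By office: Reyes (Justice of the Supreme Court); then Greco (Presiding Appellate Judge); then Szabo and Tanaka (Appellate Judge); then Marino, Dimitriou, Kowalski and Abara (Chief District Judge); then Yilmaz (District Judge).
Szabo and Tanaka both have years on the bench 10 years, so the next rule applies.
Among Szabo and Tanaka, by date of first judicial appointment (earlier first): Szabo (24 Jul 2007) before Tanaka (6 Sep 2011).
Among Marino, Dimitriou, Kowalski and Abara, by years on the bench (lower first): Marino and Dimitriou (2 years) before Kowalski and Abara (7 years).
Among Marino and Dimitriou, by date of first judicial appointment (earlier first): Marino (21 Apr 2002) before Dimitriou (3 Jan 2005).
Among Kowalski and Abara, by date of first judicial appointment (earlier first): Kowalski (25 Jul 1996) before Abara (23 Feb 2002).
Full order: Reyes, Greco, Szabo, Tanaka, Marino, Dimitriou, Kowalski, Abara, Yilmaz.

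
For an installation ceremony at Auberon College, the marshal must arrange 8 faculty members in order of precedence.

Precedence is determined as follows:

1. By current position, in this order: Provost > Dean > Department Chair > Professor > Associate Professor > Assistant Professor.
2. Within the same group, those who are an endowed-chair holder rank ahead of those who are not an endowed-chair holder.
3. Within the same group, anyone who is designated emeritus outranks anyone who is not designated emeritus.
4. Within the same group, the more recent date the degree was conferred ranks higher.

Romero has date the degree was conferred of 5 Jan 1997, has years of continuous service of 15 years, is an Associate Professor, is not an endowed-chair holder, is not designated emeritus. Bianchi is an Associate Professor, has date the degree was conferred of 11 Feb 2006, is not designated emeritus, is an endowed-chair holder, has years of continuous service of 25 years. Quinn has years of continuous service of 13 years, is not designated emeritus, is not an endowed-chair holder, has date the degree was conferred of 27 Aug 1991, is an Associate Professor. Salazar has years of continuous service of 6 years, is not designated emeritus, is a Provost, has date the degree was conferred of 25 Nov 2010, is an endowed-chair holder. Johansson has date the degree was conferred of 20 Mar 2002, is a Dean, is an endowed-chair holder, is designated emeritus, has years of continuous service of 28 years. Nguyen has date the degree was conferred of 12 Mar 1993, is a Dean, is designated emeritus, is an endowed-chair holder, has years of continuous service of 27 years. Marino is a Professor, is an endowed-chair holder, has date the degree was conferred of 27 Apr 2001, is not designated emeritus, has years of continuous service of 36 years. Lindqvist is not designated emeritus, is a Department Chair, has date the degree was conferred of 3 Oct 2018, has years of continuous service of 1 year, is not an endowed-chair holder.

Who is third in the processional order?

Nguyen

By current position: Salazar (Provost); then Johansson and Nguyen (Dean); then Lindqvist (Department Chair); then Marino (Professor); then Bianchi, Romero and Quinn (Associate Professor).
Johansson and Nguyen are each an endowed-chair holder, so the next rule applies.
Johansson and Nguyen are each designated emeritus, so the next rule applies.
Among Johansson and Nguyen, by date the degree was conferred (later first): Johansson (20 Mar 2002) before Nguyen (12 Mar 1993).
Among Bianchi, Romero and Quinn, an endowed-chair holder before not an endowed-chair holder: Bianchi (an endowed-chair holder) before Romero and Quinn (not an endowed-chair holder).
Romero and Quinn are each not designated emeritus, so the next rule applies.
Among Romero and Quinn, by date the degree was conferred (later first): Romero (5 Jan 1997) before Quinn (27 Aug 1991).
Order: Salazar, Johansson, Nguyen, Lindqvist, Marino, Bianchi, Romero, Quinn.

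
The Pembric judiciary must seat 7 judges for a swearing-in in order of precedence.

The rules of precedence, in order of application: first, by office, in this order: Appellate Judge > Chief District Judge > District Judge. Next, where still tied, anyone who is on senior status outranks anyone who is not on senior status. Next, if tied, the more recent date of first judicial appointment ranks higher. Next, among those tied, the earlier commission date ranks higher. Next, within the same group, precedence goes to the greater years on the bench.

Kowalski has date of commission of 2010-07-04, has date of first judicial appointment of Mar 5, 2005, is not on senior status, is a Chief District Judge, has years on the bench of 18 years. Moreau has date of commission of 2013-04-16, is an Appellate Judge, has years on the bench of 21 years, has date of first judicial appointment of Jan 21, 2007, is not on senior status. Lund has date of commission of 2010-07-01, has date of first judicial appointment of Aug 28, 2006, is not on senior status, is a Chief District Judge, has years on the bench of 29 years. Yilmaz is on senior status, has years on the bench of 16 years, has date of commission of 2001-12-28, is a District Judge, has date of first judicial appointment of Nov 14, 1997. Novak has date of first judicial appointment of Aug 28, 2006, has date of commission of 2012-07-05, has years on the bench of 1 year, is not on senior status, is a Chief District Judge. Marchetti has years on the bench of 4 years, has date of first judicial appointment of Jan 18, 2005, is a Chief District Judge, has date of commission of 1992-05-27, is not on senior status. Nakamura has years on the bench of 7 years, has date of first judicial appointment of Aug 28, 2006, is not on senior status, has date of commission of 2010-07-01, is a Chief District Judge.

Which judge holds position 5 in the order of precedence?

By office: Moreau (Appellate Judge); then Lund, Nakamura, Novak, Kowalski and Marchetti (Chief District Judge); then Yilmaz (District Judge).
Lund, Nakamura, Novak, Kowalski and Marchetti are each not on senior status, so the next rule applies.
Among Lund, Nakamura, Novak, Kowalski and Marchetti, by date of first judicial appointment (later first): Lund, Nakamura and Novak (Aug 28, 2006) before Kowalski (Mar 5, 2005) before Marchetti (Jan 18, 2005).
Among Lund, Nakamura and Novak, by date of commission (earlier first): Lund and Nakamura (2010-07-01) before Novak (2012-07-05).
Among Lund and Nakamura, by years on the bench (higher first): Lund (29 years) before Nakamura (7 years).
Order: Moreau, Lund, Nakamura, Novak, Kowalski, Marchetti, Yilmaz.

Kowalski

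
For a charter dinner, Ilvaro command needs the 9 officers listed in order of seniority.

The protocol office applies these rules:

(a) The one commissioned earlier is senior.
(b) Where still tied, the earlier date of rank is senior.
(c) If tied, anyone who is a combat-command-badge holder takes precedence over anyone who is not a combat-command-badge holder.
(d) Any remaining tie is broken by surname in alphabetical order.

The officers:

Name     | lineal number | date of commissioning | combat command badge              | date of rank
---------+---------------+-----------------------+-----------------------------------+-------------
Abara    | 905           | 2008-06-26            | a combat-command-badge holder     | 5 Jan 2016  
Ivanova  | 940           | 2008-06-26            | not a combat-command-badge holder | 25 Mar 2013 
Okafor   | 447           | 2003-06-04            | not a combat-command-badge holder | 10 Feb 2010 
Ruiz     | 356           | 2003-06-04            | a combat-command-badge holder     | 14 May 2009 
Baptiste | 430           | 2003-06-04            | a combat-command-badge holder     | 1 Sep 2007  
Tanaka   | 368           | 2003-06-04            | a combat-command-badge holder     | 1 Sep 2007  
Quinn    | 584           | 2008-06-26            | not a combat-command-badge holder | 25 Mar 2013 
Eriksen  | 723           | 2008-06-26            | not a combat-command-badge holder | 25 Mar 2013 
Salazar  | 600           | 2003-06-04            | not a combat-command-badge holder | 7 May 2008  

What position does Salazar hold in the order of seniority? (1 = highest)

By date of commissioning (earlier first): Baptiste, Tanaka, Salazar, Ruiz and Okafor (each 2003-06-04); then Eriksen, Ivanova, Quinn and Abara (each 2008-06-26).
Among Baptiste, Tanaka, Salazar, Ruiz and Okafor, by date of rank (earlier first): Baptiste and Tanaka (1 Sep 2007) before Salazar (7 May 2008) before Ruiz (14 May 2009) before Okafor (10 Feb 2010).
Baptiste and Tanaka are each a combat-command-badge holder, so the next rule applies.
Among Baptiste and Tanaka, alphabetically by surname: Baptiste before Tanaka.
Among Eriksen, Ivanova, Quinn and Abara, by date of rank (earlier first): Eriksen, Ivanova and Quinn (25 Mar 2013) before Abara (5 Jan 2016).
Eriksen, Ivanova and Quinn are each not a combat-command-badge holder, so the next rule applies.
Among Eriksen, Ivanova and Quinn, alphabetically by surname: Eriksen before Ivanova before Quinn.
Order: Baptiste, Tanaka, Salazar, Ruiz, Okafor, Eriksen, Ivanova, Quinn, Abara. So position 3.

3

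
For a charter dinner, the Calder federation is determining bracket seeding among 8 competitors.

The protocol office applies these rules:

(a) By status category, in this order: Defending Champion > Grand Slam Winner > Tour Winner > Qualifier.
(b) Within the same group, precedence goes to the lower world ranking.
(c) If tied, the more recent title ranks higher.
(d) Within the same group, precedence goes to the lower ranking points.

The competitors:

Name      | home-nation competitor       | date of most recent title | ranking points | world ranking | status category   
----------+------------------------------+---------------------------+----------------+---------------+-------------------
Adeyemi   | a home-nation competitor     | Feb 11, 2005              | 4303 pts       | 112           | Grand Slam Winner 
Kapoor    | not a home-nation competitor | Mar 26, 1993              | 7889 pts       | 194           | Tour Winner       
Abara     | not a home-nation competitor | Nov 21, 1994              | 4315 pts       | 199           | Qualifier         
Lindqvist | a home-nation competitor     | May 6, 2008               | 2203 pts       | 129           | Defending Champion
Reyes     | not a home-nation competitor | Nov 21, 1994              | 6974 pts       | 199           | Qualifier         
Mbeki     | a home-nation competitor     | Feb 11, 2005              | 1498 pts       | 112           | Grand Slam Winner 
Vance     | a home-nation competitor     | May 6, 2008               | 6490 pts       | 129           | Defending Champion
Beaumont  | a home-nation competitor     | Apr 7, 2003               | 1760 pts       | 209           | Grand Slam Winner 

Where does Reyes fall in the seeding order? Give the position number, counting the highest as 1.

By status category: Lindqvist and Vance (Defending Champion); then Mbeki, Adeyemi and Beaumont (Grand Slam Winner); then Kapoor (Tour Winner); then Abara and Reyes (Qualifier).
Lindqvist and Vance both have world ranking 129, so the next rule applies.
Lindqvist and Vance both have date of most recent title May 6, 2008, so the next rule applies.
Among Lindqvist and Vance, by ranking points (lower first): Lindqvist (2203 pts) before Vance (6490 pts).
Among Mbeki, Adeyemi and Beaumont, by world ranking (lower first): Mbeki and Adeyemi (112) before Beaumont (209).
Mbeki and Adeyemi both have date of most recent title Feb 11, 2005, so the next rule applies.
Among Mbeki and Adeyemi, by ranking points (lower first): Mbeki (1498 pts) before Adeyemi (4303 pts).
Abara and Reyes both have world ranking 199, so the next rule applies.
Abara and Reyes both have date of most recent title Nov 21, 1994, so the next rule applies.
Among Abara and Reyes, by ranking points (lower first): Abara (4315 pts) before Reyes (6974 pts).
Order: Lindqvist, Vance, Mbeki, Adeyemi, Beaumont, Kapoor, Abara, Reyes. So position 8.

8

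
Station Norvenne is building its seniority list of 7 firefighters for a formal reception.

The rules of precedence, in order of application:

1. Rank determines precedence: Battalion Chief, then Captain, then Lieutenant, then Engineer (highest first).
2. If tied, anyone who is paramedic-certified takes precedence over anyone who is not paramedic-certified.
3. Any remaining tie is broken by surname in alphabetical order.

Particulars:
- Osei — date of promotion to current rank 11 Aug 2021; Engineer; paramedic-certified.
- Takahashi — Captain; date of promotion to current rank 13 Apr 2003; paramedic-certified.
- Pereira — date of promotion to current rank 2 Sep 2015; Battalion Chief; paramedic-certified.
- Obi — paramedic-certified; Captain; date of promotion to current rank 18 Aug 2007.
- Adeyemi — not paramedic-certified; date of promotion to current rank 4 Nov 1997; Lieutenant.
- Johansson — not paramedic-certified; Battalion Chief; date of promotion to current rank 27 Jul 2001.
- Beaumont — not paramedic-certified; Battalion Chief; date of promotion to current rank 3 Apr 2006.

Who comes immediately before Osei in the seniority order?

By rank: Pereira, Beaumont and Johansson (Battalion Chief); then Obi and Takahashi (Captain); then Adeyemi (Lieutenant); then Osei (Engineer).
Among Pereira, Beaumont and Johansson, paramedic-certified before not paramedic-certified: Pereira (paramedic-certified) before Beaumont and Johansson (not paramedic-certified).
Among Beaumont and Johansson, alphabetically by surname: Beaumont before Johansson.
Obi and Takahashi are each paramedic-certified, so the next rule applies.
Among Obi and Takahashi, alphabetically by surname: Obi before Takahashi.
Order: Pereira, Beaumont, Johansson, Obi, Takahashi, Adeyemi, Osei.

Adeyemi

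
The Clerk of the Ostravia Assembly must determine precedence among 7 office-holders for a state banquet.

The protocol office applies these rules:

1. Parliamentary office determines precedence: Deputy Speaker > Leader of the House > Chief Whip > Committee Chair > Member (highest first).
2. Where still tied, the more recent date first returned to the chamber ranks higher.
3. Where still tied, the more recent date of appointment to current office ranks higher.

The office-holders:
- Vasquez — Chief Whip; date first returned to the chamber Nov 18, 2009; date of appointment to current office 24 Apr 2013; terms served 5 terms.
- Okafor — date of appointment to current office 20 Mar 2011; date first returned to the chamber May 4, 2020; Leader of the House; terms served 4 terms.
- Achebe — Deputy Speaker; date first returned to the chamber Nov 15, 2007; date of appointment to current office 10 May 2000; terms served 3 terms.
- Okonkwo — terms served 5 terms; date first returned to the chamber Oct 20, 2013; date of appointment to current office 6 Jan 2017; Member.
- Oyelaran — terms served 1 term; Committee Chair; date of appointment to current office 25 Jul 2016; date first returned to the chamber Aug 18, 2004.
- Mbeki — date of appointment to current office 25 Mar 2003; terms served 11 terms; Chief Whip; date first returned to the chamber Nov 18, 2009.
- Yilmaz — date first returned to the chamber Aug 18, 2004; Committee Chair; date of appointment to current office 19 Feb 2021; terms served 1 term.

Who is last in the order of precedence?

Okonkwo

By parliamentary office: Achebe (Deputy Speaker); then Okafor (Leader of the House); then Vasquez and Mbeki (Chief Whip); then Yilmaz and Oyelaran (Committee Chair); then Okonkwo (Member).
Vasquez and Mbeki both have date first returned to the chamber Nov 18, 2009, so the next rule applies.
Among Vasquez and Mbeki, by date of appointment to current office (later first): Vasquez (24 Apr 2013) before Mbeki (25 Mar 2003).
Yilmaz and Oyelaran both have date first returned to the chamber Aug 18, 2004, so the next rule applies.
Among Yilmaz and Oyelaran, by date of appointment to current office (later first): Yilmaz (19 Feb 2021) before Oyelaran (25 Jul 2016).
Order: Achebe, Okafor, Vasquez, Mbeki, Yilmaz, Oyelaran, Okonkwo.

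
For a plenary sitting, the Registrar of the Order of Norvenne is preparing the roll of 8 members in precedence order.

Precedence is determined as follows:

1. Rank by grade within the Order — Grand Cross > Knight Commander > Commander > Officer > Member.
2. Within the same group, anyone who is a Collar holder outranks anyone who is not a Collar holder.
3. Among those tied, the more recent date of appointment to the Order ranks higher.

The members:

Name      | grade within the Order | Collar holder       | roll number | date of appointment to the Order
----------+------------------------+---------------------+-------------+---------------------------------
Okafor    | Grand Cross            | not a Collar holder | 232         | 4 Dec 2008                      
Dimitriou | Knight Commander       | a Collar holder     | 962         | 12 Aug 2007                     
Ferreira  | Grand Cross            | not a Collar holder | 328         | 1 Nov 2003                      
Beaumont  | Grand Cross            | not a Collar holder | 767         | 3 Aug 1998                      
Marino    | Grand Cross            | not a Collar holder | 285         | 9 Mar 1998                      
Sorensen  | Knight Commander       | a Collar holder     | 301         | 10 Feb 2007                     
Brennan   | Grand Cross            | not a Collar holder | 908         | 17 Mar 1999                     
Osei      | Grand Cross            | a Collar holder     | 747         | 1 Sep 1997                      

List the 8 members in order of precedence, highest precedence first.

By grade within the Order: Osei, Okafor, Ferreira, Brennan, Beaumont and Marino (Grand Cross); then Dimitriou and Sorensen (Knight Commander).
Among Osei, Okafor, Ferreira, Brennan, Beaumont and Marino, a Collar holder before not a Collar holder: Osei (a Collar holder) before Okafor, Ferreira, Brennan, Beaumont and Marino (not a Collar holder).
Among Okafor, Ferreira, Brennan, Beaumont and Marino, by date of appointment to the Order (later first): Okafor (4 Dec 2008) before Ferreira (1 Nov 2003) before Brennan (17 Mar 1999) before Beaumont (3 Aug 1998) before Marino (9 Mar 1998).
Dimitriou and Sorensen are each a Collar holder, so the next rule applies.
Among Dimitriou and Sorensen, by date of appointment to the Order (later first): Dimitriou (12 Aug 2007) before Sorensen (10 Feb 2007).
Full order: Osei, Okafor, Ferreira, Brennan, Beaumont, Marino, Dimitriou, Sorensen.

Osei, Okafor, Ferreira, Brennan, Beaumont, Marino, Dimitriou, Sorensen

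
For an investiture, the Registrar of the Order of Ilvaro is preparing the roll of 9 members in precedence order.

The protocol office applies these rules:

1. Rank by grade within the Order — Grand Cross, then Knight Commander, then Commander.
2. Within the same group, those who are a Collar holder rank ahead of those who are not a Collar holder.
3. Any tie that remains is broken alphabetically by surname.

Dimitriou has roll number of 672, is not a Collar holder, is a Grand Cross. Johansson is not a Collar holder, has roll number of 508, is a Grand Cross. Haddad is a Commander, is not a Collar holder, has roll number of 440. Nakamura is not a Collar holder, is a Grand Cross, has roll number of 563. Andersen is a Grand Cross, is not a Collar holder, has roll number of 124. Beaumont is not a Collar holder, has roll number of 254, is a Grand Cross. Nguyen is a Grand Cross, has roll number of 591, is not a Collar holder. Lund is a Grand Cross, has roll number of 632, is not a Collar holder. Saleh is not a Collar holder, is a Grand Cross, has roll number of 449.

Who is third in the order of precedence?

Dimitriou

By grade within the Order: Andersen, Beaumont, Dimitriou, Johansson, Lund, Nakamura, Nguyen and Saleh (Grand Cross); then Haddad (Commander).
Andersen, Beaumont, Dimitriou, Johansson, Lund, Nakamura, Nguyen and Saleh are each not a Collar holder, so the next rule applies.
Among Andersen, Beaumont, Dimitriou, Johansson, Lund, Nakamura, Nguyen and Saleh, alphabetically by surname: Andersen before Beaumont before Dimitriou before Johansson before Lund before Nakamura before Nguyen before Saleh.
Order: Andersen, Beaumont, Dimitriou, Johansson, Lund, Nakamura, Nguyen, Saleh, Haddad.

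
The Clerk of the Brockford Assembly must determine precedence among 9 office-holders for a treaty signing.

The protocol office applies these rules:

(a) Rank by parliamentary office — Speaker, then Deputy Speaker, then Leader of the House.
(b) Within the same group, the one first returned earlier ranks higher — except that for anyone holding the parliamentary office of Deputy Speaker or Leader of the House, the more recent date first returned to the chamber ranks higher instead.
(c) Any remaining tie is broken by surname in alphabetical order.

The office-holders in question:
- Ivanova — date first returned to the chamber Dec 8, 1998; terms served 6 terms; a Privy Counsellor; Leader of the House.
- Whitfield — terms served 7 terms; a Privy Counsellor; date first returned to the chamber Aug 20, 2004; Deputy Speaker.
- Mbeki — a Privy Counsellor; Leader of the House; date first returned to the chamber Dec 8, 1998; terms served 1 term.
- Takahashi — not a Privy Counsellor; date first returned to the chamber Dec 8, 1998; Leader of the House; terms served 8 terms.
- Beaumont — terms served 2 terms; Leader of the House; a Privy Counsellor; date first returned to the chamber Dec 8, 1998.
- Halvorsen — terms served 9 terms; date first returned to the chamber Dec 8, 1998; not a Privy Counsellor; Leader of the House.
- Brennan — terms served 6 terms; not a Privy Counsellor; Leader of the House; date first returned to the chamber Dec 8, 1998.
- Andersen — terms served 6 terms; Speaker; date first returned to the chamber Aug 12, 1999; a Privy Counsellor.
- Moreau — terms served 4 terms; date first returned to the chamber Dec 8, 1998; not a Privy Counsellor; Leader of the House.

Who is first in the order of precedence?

By parliamentary office: Andersen (Speaker); then Whitfield (Deputy Speaker); then Beaumont, Brennan, Halvorsen, Ivanova, Mbeki, Moreau and Takahashi (Leader of the House).
Beaumont, Brennan, Halvorsen, Ivanova, Mbeki, Moreau and Takahashi all have date first returned to the chamber Dec 8, 1998, so the next rule applies.
Among Beaumont, Brennan, Halvorsen, Ivanova, Mbeki, Moreau and Takahashi, alphabetically by surname: Beaumont before Brennan before Halvorsen before Ivanova before Mbeki before Moreau before Takahashi.
Order: Andersen, Whitfield, Beaumont, Brennan, Halvorsen, Ivanova, Mbeki, Moreau, Takahashi.

Andersen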